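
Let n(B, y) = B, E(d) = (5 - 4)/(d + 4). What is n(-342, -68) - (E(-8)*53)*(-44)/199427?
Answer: -68204617/199427 ≈ -342.00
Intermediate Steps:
E(d) = 1/(4 + d)
n(-342, -68) - (E(-8)*53)*(-44)/199427 = -342 - (53/(4 - 8))*(-44)/199427 = -342 - (53/(-4))*(-44)/199427 = -342 - -¼*53*(-44)/199427 = -342 - (-53/4*(-44))/199427 = -342 - 583/199427 = -68204617/199427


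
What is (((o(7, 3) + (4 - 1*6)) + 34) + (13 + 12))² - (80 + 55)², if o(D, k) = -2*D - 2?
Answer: -16544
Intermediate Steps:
o(D, k) = -2 - 2*D
(((o(7, 3) + (4 - 1*6)) + 34) + (13 + 12))² - (80 + 55)² = ((((-2 - 2*7) + (4 - 1*6)) + 34) + (13 + 12))² - (80 + 55)² = ((((-2 - 14) + (4 - 6)) + 34) + 25)² - 1*135² = (((-16 - 2) + 34) + 25)² - 1*18225 = ((-18 + 34) + 25)² - 18225 = (16 + 25)² - 18225 = 41² - 18225 = 1681 - 18225 = -16544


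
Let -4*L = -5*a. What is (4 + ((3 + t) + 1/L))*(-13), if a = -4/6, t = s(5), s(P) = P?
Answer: -702/5 ≈ -140.40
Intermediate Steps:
t = 5
a = -⅔ (a = -4*⅙ = -⅔ ≈ -0.66667)
L = -⅚ (L = -(-5)*(-2)/(4*3) = -¼*10/3 = -⅚ ≈ -0.83333)
(4 + ((3 + t) + 1/L))*(-13) = (4 + ((3 + 5) + 1/(-⅚)))*(-13) = (4 + (8 - 6/5))*(-13) = (4 + 34/5)*(-13) = (54/5)*(-13) = -702/5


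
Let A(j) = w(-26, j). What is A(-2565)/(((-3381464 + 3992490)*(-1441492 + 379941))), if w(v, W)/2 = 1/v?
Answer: 1/8432258397238 ≈ 1.1859e-13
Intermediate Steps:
w(v, W) = 2/v
A(j) = -1/13 (A(j) = 2/(-26) = 2*(-1/26) = -1/13)
A(-2565)/(((-3381464 + 3992490)*(-1441492 + 379941))) = -1/((-3381464 + 3992490)*(-1441492 + 379941))/13 = -1/(13*(611026*(-1061551))) = -1/13/(-648635261326) = -1/13*(-1/648635261326) = 1/8432258397238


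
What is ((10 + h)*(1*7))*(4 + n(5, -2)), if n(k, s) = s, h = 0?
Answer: 140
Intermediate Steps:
((10 + h)*(1*7))*(4 + n(5, -2)) = ((10 + 0)*(1*7))*(4 - 2) = (10*7)*2 = 70*2 = 140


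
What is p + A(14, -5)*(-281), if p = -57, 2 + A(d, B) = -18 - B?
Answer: 4158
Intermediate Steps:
A(d, B) = -20 - B (A(d, B) = -2 + (-18 - B) = -20 - B)
p + A(14, -5)*(-281) = -57 + (-20 - 1*(-5))*(-281) = -57 + (-20 + 5)*(-281) = -57 - 15*(-281) = -57 + 4215 = 4158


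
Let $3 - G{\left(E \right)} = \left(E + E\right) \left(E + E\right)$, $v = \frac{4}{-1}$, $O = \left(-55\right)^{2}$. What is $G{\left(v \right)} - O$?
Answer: $-3086$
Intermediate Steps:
$O = 3025$
$v = -4$ ($v = 4 \left(-1\right) = -4$)
$G{\left(E \right)} = 3 - 4 E^{2}$ ($G{\left(E \right)} = 3 - \left(E + E\right) \left(E + E\right) = 3 - 2 E 2 E = 3 - 4 E^{2}$)
$G{\left(v \right)} - O = \left(3 - 4 \left(-4\right)^{2}\right) - 3025 = \left(3 - 64\right) - 3025 = -61 - 3025 = -3086$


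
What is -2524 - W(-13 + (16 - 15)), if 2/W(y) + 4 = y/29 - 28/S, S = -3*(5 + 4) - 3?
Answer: -1910233/757 ≈ -2523.4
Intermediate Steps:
S = -30 (S = -3*9 - 3 = -27 - 3 = -30)
W(y) = 2/(-46/15 + y/29) (W(y) = 2/(-4 + (y/29 - 28/(-30))) = 2/(-4 + (y*(1/29) - 28*(-1/30))) = 2/(-4 + (y/29 + 14/15)) = 2/(-4 + (14/15 + y/29)) = 2/(-46/15 + y/29))
-2524 - W(-13 + (16 - 15)) = -2524 - 870/(-1334 + 15*(-13 + (16 - 15))) = -2524 - 870/(-1334 + 15*(-13 + 1)) = -2524 - 870/(-1334 + 15*(-12)) = -2524 - 870/(-1334 - 180) = -2524 - 870/(-1514) = -2524 - 870*(-1)/1514 = -2524 - 1*(-435/757) = -2524 + 435/757 = -1910233/757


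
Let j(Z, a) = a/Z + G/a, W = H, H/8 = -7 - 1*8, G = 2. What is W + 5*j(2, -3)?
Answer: -785/6 ≈ -130.83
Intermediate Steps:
H = -120 (H = 8*(-7 - 1*8) = 8*(-7 - 8) = 8*(-15) = -120)
W = -120
j(Z, a) = 2/a + a/Z (j(Z, a) = a/Z + 2/a = 2/a + a/Z)
W + 5*j(2, -3) = -120 + 5*(2/(-3) - 3/2) = -120 + 5*(2*(-1/3) - 3*1/2) = -120 + 5*(-2/3 - 3/2) = -120 + 5*(-13/6) = -120 - 65/6 = -785/6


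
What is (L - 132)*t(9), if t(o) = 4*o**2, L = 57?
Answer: -24300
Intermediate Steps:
(L - 132)*t(9) = (57 - 132)*(4*9**2) = -300*81 = -75*324 = -24300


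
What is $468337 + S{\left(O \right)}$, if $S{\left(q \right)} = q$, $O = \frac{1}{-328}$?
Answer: $\frac{153614535}{328} \approx 4.6834 \cdot 10^{5}$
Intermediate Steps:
$O = - \frac{1}{328} \approx -0.0030488$
$468337 + S{\left(O \right)} = 468337 - \frac{1}{328} = \frac{153614535}{328}$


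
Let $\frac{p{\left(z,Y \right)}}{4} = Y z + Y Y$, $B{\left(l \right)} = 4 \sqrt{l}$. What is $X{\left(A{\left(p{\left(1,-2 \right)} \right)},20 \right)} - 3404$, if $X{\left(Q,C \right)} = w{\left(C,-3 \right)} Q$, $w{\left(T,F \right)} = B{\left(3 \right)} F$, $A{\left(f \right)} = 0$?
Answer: $-3404$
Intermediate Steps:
$p{\left(z,Y \right)} = 4 Y^{2} + 4 Y z$ ($p{\left(z,Y \right)} = 4 \left(Y z + Y Y\right) = 4 \left(Y z + Y^{2}\right) = 4 \left(Y^{2} + Y z\right) = 4 Y^{2} + 4 Y z$)
$w{\left(T,F \right)} = 4 F \sqrt{3}$ ($w{\left(T,F \right)} = 4 \sqrt{3} F = 4 F \sqrt{3}$)
$X{\left(Q,C \right)} = - 12 Q \sqrt{3}$ ($X{\left(Q,C \right)} = 4 \left(-3\right) \sqrt{3} Q = - 12 \sqrt{3} Q = - 12 Q \sqrt{3}$)
$X{\left(A{\left(p{\left(1,-2 \right)} \right)},20 \right)} - 3404 = \left(-12\right) 0 \sqrt{3} - 3404 = 0 - 3404 = -3404$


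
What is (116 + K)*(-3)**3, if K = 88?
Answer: -5508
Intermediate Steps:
(116 + K)*(-3)**3 = (116 + 88)*(-3)**3 = 204*(-27) = -5508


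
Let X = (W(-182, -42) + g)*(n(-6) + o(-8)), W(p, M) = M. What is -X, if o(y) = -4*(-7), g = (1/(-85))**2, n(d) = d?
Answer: 6675878/7225 ≈ 924.00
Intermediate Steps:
g = 1/7225 (g = (-1/85)**2 = 1/7225 ≈ 0.00013841)
o(y) = 28
X = -6675878/7225 (X = (-42 + 1/7225)*(-6 + 28) = -303449/7225*22 = -6675878/7225 ≈ -924.00)
-X = -1*(-6675878/7225) = 6675878/7225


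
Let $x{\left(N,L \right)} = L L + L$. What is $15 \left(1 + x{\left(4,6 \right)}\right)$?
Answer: $645$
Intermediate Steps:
$x{\left(N,L \right)} = L + L^{2}$ ($x{\left(N,L \right)} = L^{2} + L = L + L^{2}$)
$15 \left(1 + x{\left(4,6 \right)}\right) = 15 \left(1 + 6 \left(1 + 6\right)\right) = 15 \left(1 + 6 \cdot 7\right) = 15 \left(1 + 42\right) = 15 \cdot 43 = 645$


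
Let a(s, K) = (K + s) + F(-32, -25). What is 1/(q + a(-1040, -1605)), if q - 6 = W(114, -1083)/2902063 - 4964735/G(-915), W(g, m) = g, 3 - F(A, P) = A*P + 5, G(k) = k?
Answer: 531077529/1054156993234 ≈ 0.00050379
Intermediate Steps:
F(A, P) = -2 - A*P (F(A, P) = 3 - (A*P + 5) = 3 - (5 + A*P) = 3 + (-5 - A*P) = -2 - A*P)
q = 2884781235697/531077529 (q = 6 + (114/2902063 - 4964735/(-915)) = 6 + (114*(1/2902063) - 4964735*(-1/915)) = 6 + (114/2902063 + 992947/183) = 6 + 2881594770523/531077529 = 2884781235697/531077529 ≈ 5431.9)
a(s, K) = -802 + K + s (a(s, K) = (K + s) + (-2 - 1*(-32)*(-25)) = (K + s) + (-2 - 800) = (K + s) - 802 = -802 + K + s)
1/(q + a(-1040, -1605)) = 1/(2884781235697/531077529 + (-802 - 1605 - 1040)) = 1/(2884781235697/531077529 - 3447) = 1/(1054156993234/531077529) = 531077529/1054156993234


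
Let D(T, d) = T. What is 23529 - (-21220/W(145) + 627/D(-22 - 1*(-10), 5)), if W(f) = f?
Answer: 2752401/116 ≈ 23728.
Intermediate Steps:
23529 - (-21220/W(145) + 627/D(-22 - 1*(-10), 5)) = 23529 - (-21220/145 + 627/(-22 - 1*(-10))) = 23529 - (-21220*1/145 + 627/(-22 + 10)) = 23529 - (-4244/29 + 627/(-12)) = 23529 - (-4244/29 + 627*(-1/12)) = 23529 - (-4244/29 - 209/4) = 23529 - 1*(-23037/116) = 23529 + 23037/116 = 2752401/116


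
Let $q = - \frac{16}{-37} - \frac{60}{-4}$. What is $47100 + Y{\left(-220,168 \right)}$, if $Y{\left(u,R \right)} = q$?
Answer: $\frac{1743271}{37} \approx 47115.0$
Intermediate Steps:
$q = \frac{571}{37}$ ($q = \left(-16\right) \left(- \frac{1}{37}\right) - -15 = \frac{16}{37} + 15 = \frac{571}{37} \approx 15.432$)
$Y{\left(u,R \right)} = \frac{571}{37}$
$47100 + Y{\left(-220,168 \right)} = 47100 + \frac{571}{37} = \frac{1743271}{37}$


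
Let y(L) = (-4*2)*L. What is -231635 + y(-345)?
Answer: -228875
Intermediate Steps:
y(L) = -8*L
-231635 + y(-345) = -231635 - 8*(-345) = -231635 + 2760 = -228875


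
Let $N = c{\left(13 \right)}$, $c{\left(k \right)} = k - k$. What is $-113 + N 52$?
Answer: $-113$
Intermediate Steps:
$c{\left(k \right)} = 0$
$N = 0$
$-113 + N 52 = -113 + 0 \cdot 52 = -113 + 0 = -113$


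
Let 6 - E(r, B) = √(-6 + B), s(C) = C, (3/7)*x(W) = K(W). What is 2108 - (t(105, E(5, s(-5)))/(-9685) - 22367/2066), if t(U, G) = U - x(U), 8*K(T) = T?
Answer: 33916954187/16007368 ≈ 2118.8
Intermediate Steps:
K(T) = T/8
x(W) = 7*W/24 (x(W) = 7*(W/8)/3 = 7*W/24)
E(r, B) = 6 - √(-6 + B)
t(U, G) = 17*U/24 (t(U, G) = U - 7*U/24 = 17*U/24)
2108 - (t(105, E(5, s(-5)))/(-9685) - 22367/2066) = 2108 - (((17/24)*105)/(-9685) - 22367/2066) = 2108 - ((595/8)*(-1/9685) - 22367*1/2066) = 2108 - (-119/15496 - 22367/2066) = 2108 - 1*(-173422443/16007368) = 2108 + 173422443/16007368 = 33916954187/16007368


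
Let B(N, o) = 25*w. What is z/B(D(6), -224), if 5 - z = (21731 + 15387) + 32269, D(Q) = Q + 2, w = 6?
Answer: -34691/75 ≈ -462.55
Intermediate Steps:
D(Q) = 2 + Q
B(N, o) = 150 (B(N, o) = 25*6 = 150)
z = -69382 (z = 5 - ((21731 + 15387) + 32269) = 5 - (37118 + 32269) = 5 - 1*69387 = 5 - 69387 = -69382)
z/B(D(6), -224) = -69382/150 = -69382*1/150 = -34691/75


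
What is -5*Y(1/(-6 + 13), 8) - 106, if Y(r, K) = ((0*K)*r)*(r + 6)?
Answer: -106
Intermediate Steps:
Y(r, K) = 0 (Y(r, K) = (0*r)*(6 + r) = 0*(6 + r) = 0)
-5*Y(1/(-6 + 13), 8) - 106 = -5*0 - 106 = 0 - 106 = -106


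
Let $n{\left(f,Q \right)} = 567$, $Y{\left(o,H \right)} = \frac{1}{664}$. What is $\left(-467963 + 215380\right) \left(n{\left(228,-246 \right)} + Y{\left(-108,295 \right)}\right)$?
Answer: $- \frac{95094721087}{664} \approx -1.4321 \cdot 10^{8}$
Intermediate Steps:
$Y{\left(o,H \right)} = \frac{1}{664}$
$\left(-467963 + 215380\right) \left(n{\left(228,-246 \right)} + Y{\left(-108,295 \right)}\right) = \left(-467963 + 215380\right) \left(567 + \frac{1}{664}\right) = \left(-252583\right) \frac{376489}{664} = - \frac{95094721087}{664}$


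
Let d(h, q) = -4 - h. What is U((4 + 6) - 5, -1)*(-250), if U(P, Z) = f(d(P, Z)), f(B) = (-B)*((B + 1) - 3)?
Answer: 24750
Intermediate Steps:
f(B) = -B*(-2 + B) (f(B) = (-B)*((1 + B) - 3) = (-B)*(-2 + B) = -B*(-2 + B))
U(P, Z) = (-4 - P)*(6 + P) (U(P, Z) = (-4 - P)*(2 - (-4 - P)) = (-4 - P)*(2 + (4 + P)) = (-4 - P)*(6 + P))
U((4 + 6) - 5, -1)*(-250) = -(4 + ((4 + 6) - 5))*(6 + ((4 + 6) - 5))*(-250) = -(4 + (10 - 5))*(6 + (10 - 5))*(-250) = -(4 + 5)*(6 + 5)*(-250) = -1*9*11*(-250) = -99*(-250) = 24750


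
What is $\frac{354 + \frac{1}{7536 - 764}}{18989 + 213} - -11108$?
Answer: $\frac{1444441663241}{130035944} \approx 11108.0$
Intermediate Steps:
$\frac{354 + \frac{1}{7536 - 764}}{18989 + 213} - -11108 = \frac{354 + \frac{1}{6772}}{19202} + 11108 = \left(354 + \frac{1}{6772}\right) \frac{1}{19202} + 11108 = \frac{2397289}{6772} \cdot \frac{1}{19202} + 11108 = \frac{2397289}{130035944} + 11108 = \frac{1444441663241}{130035944}$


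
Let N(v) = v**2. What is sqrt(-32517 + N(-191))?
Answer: 2*sqrt(991) ≈ 62.960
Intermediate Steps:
sqrt(-32517 + N(-191)) = sqrt(-32517 + (-191)**2) = sqrt(-32517 + 36481) = sqrt(3964) = 2*sqrt(991)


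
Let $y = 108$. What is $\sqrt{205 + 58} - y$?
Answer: $-108 + \sqrt{263} \approx -91.783$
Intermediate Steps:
$\sqrt{205 + 58} - y = \sqrt{205 + 58} - 108 = \sqrt{263} - 108 = -108 + \sqrt{263}$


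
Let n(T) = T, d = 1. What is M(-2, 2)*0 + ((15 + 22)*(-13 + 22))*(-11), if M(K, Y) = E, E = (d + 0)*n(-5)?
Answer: -3663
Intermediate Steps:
E = -5 (E = (1 + 0)*(-5) = 1*(-5) = -5)
M(K, Y) = -5
M(-2, 2)*0 + ((15 + 22)*(-13 + 22))*(-11) = -5*0 + ((15 + 22)*(-13 + 22))*(-11) = 0 + (37*9)*(-11) = 0 + 333*(-11) = 0 - 3663 = -3663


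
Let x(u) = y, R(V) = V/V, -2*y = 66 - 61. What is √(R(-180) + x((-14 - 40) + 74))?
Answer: I*√6/2 ≈ 1.2247*I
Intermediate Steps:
y = -5/2 (y = -(66 - 61)/2 = -½*5 = -5/2 ≈ -2.5000)
R(V) = 1
x(u) = -5/2
√(R(-180) + x((-14 - 40) + 74)) = √(1 - 5/2) = √(-3/2) = I*√6/2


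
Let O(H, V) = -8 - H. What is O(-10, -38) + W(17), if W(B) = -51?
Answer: -49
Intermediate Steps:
O(-10, -38) + W(17) = (-8 - 1*(-10)) - 51 = (-8 + 10) - 51 = 2 - 51 = -49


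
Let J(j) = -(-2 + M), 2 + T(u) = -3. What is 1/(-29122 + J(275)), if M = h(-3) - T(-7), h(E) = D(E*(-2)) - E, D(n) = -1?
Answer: -1/29127 ≈ -3.4332e-5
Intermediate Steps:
T(u) = -5 (T(u) = -2 - 3 = -5)
h(E) = -1 - E
M = 7 (M = (-1 - 1*(-3)) - 1*(-5) = (-1 + 3) + 5 = 2 + 5 = 7)
J(j) = -5 (J(j) = -(-2 + 7) = -1*5 = -5)
1/(-29122 + J(275)) = 1/(-29122 - 5) = 1/(-29127) = -1/29127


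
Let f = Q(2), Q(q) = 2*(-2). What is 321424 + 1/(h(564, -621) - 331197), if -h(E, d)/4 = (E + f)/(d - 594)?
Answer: 25868339482109/80480423 ≈ 3.2142e+5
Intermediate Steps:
Q(q) = -4
f = -4
h(E, d) = -4*(-4 + E)/(-594 + d) (h(E, d) = -4*(E - 4)/(d - 594) = -4*(-4 + E)/(-594 + d))
321424 + 1/(h(564, -621) - 331197) = 321424 + 1/(4*(4 - 1*564)/(-594 - 621) - 331197) = 321424 + 1/(4*(4 - 564)/(-1215) - 331197) = 321424 + 1/(4*(-1/1215)*(-560) - 331197) = 321424 + 1/(448/243 - 331197) = 321424 + 1/(-80480423/243) = 321424 - 243/80480423 = 25868339482109/80480423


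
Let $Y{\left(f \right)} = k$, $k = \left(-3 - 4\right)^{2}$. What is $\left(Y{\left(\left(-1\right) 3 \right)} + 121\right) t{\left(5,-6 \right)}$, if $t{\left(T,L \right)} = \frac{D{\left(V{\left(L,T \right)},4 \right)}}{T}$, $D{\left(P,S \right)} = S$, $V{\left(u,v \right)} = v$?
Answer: $136$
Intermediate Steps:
$t{\left(T,L \right)} = \frac{4}{T}$
$k = 49$ ($k = \left(-7\right)^{2} = 49$)
$Y{\left(f \right)} = 49$
$\left(Y{\left(\left(-1\right) 3 \right)} + 121\right) t{\left(5,-6 \right)} = \left(49 + 121\right) \frac{4}{5} = 170 \cdot 4 \cdot \frac{1}{5} = 170 \cdot \frac{4}{5} = 136$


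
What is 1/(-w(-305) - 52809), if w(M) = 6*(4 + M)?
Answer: -1/51003 ≈ -1.9607e-5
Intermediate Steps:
w(M) = 24 + 6*M
1/(-w(-305) - 52809) = 1/(-(24 + 6*(-305)) - 52809) = 1/(-(24 - 1830) - 52809) = 1/(-1*(-1806) - 52809) = 1/(1806 - 52809) = 1/(-51003) = -1/51003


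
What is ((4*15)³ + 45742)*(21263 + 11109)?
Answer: 8473112024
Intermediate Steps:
((4*15)³ + 45742)*(21263 + 11109) = (60³ + 45742)*32372 = (216000 + 45742)*32372 = 261742*32372 = 8473112024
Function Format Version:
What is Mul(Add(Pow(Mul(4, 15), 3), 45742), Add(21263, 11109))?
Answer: 8473112024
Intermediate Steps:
Mul(Add(Pow(Mul(4, 15), 3), 45742), Add(21263, 11109)) = Mul(Add(Pow(60, 3), 45742), 32372) = Mul(Add(216000, 45742), 32372) = Mul(261742, 32372) = 8473112024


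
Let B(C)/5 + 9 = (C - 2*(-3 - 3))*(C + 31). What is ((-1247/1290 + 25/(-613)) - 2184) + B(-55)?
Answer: 53882563/18390 ≈ 2930.0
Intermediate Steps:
B(C) = -45 + 5*(12 + C)*(31 + C) (B(C) = -45 + 5*((C - 2*(-3 - 3))*(C + 31)) = -45 + 5*((C - 2*(-6))*(31 + C)) = -45 + 5*((C + 12)*(31 + C)) = -45 + 5*((12 + C)*(31 + C)) = -45 + 5*(12 + C)*(31 + C))
((-1247/1290 + 25/(-613)) - 2184) + B(-55) = ((-1247/1290 + 25/(-613)) - 2184) + (1815 + 5*(-55)**2 + 215*(-55)) = ((-1247*1/1290 + 25*(-1/613)) - 2184) + (1815 + 5*3025 - 11825) = ((-29/30 - 25/613) - 2184) + (1815 + 15125 - 11825) = (-18527/18390 - 2184) + 5115 = -40182287/18390 + 5115 = 53882563/18390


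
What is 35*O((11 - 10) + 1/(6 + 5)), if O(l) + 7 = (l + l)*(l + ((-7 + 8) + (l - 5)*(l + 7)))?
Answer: -3328255/1331 ≈ -2500.6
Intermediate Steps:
O(l) = -7 + 2*l*(1 + l + (-5 + l)*(7 + l)) (O(l) = -7 + (l + l)*(l + ((-7 + 8) + (l - 5)*(l + 7))) = -7 + (2*l)*(l + (1 + (-5 + l)*(7 + l))) = -7 + (2*l)*(1 + l + (-5 + l)*(7 + l)) = -7 + 2*l*(1 + l + (-5 + l)*(7 + l)))
35*O((11 - 10) + 1/(6 + 5)) = 35*(-7 - 68*((11 - 10) + 1/(6 + 5)) + 2*((11 - 10) + 1/(6 + 5))³ + 6*((11 - 10) + 1/(6 + 5))²) = 35*(-7 - 68*(1 + 1/11) + 2*(1 + 1/11)³ + 6*(1 + 1/11)²) = 35*(-7 - 68*12/11 + 2*(12/11)³ + 6*(12/11)²) = 35*(-7 - 816/11 + 2*(1728/1331) + 6*(144/121)) = 35*(-7 - 816/11 + 3456/1331 + 864/121) = 35*(-95093/1331) = -3328255/1331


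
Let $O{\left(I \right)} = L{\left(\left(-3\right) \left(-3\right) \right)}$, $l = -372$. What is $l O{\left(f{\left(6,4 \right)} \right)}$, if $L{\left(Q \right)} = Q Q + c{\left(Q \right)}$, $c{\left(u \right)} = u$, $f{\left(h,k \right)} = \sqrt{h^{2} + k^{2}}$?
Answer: $-33480$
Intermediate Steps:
$L{\left(Q \right)} = Q + Q^{2}$ ($L{\left(Q \right)} = Q Q + Q = Q^{2} + Q = Q + Q^{2}$)
$O{\left(I \right)} = 90$ ($O{\left(I \right)} = \left(-3\right) \left(-3\right) \left(1 - -9\right) = 9 \left(1 + 9\right) = 9 \cdot 10 = 90$)
$l O{\left(f{\left(6,4 \right)} \right)} = \left(-372\right) 90 = -33480$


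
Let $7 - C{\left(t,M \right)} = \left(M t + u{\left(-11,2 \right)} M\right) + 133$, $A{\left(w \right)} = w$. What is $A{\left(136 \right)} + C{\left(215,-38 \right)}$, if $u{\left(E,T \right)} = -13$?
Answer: $7686$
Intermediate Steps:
$C{\left(t,M \right)} = -126 + 13 M - M t$ ($C{\left(t,M \right)} = 7 - \left(\left(M t - 13 M\right) + 133\right) = 7 - \left(\left(- 13 M + M t\right) + 133\right) = 7 - \left(133 - 13 M + M t\right) = -126 + 13 M - M t$)
$A{\left(136 \right)} + C{\left(215,-38 \right)} = 136 - \left(620 - 8170\right) = 136 - -7550 = 136 + 7550 = 7686$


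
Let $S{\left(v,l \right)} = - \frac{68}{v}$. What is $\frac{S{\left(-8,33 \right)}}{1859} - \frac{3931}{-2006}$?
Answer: $\frac{3662390}{1864577} \approx 1.9642$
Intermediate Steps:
$\frac{S{\left(-8,33 \right)}}{1859} - \frac{3931}{-2006} = \frac{\left(-68\right) \frac{1}{-8}}{1859} - \frac{3931}{-2006} = \left(-68\right) \left(- \frac{1}{8}\right) \frac{1}{1859} - - \frac{3931}{2006} = \frac{17}{2} \cdot \frac{1}{1859} + \frac{3931}{2006} = \frac{17}{3718} + \frac{3931}{2006} = \frac{3662390}{1864577}$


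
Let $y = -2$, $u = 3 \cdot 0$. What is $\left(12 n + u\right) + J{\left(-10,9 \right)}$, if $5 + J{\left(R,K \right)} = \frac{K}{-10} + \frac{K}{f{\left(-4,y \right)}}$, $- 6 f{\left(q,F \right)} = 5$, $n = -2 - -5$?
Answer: $\frac{193}{10} \approx 19.3$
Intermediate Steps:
$u = 0$
$n = 3$ ($n = -2 + 5 = 3$)
$f{\left(q,F \right)} = - \frac{5}{6}$ ($f{\left(q,F \right)} = \left(- \frac{1}{6}\right) 5 = - \frac{5}{6}$)
$J{\left(R,K \right)} = -5 - \frac{13 K}{10}$ ($J{\left(R,K \right)} = -5 + \left(\frac{K}{-10} + \frac{K}{- \frac{5}{6}}\right) = -5 + \left(K \left(- \frac{1}{10}\right) + K \left(- \frac{6}{5}\right)\right) = -5 - \frac{13 K}{10}$)
$\left(12 n + u\right) + J{\left(-10,9 \right)} = \left(12 \cdot 3 + 0\right) - \frac{167}{10} = \left(36 + 0\right) - \frac{167}{10} = 36 - \frac{167}{10} = \frac{193}{10}$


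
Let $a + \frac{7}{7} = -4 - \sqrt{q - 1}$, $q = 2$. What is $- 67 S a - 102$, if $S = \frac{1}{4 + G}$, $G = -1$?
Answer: $32$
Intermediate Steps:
$S = \frac{1}{3}$ ($S = \frac{1}{4 - 1} = \frac{1}{3} \approx 0.33333$)
$a = -6$ ($a = -1 - \left(4 + \sqrt{2 - 1}\right) = -1 - \left(4 + \sqrt{1}\right) = -1 - 5 = -6$)
$- 67 S a - 102 = - 67 \cdot \frac{1}{3} \left(-6\right) - 102 = \left(-67\right) \left(-2\right) - 102 = 134 - 102 = 32$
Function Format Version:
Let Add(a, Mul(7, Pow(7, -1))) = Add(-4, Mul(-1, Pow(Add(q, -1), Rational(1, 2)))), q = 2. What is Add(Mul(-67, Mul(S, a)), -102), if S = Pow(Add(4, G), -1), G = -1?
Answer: 32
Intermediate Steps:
S = Rational(1, 3) (S = Pow(Add(4, -1), -1) = Pow(3, -1) = Rational(1, 3) ≈ 0.33333)
a = -6 (a = Add(-1, Add(-4, Mul(-1, Pow(Add(2, -1), Rational(1, 2))))) = Add(-1, Add(-4, Mul(-1, Pow(1, Rational(1, 2))))) = Add(-1, Add(-4, Mul(-1, 1))) = Add(-1, Add(-4, -1)) = Add(-1, -5) = -6)
Add(Mul(-67, Mul(S, a)), -102) = Add(Mul(-67, Mul(Rational(1, 3), -6)), -102) = Add(Mul(-67, -2), -102) = Add(134, -102) = 32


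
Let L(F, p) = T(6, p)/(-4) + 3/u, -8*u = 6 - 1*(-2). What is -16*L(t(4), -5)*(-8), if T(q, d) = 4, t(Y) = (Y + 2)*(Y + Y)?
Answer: -512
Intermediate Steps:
t(Y) = 2*Y*(2 + Y) (t(Y) = (2 + Y)*(2*Y) = 2*Y*(2 + Y))
u = -1 (u = -(6 - 1*(-2))/8 = -(6 + 2)/8 = -1/8*8 = -1)
L(F, p) = -4 (L(F, p) = 4/(-4) + 3/(-1) = 4*(-1/4) + 3*(-1) = -1 - 3 = -4)
-16*L(t(4), -5)*(-8) = -16*(-4)*(-8) = 64*(-8) = -512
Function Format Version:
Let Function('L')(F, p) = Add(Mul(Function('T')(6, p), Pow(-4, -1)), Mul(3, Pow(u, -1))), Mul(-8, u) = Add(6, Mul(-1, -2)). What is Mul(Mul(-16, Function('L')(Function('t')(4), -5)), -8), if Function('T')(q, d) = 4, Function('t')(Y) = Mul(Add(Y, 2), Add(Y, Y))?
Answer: -512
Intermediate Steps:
Function('t')(Y) = Mul(2, Y, Add(2, Y)) (Function('t')(Y) = Mul(Add(2, Y), Mul(2, Y)) = Mul(2, Y, Add(2, Y)))
u = -1 (u = Mul(Rational(-1, 8), Add(6, Mul(-1, -2))) = Mul(Rational(-1, 8), Add(6, 2)) = Mul(Rational(-1, 8), 8) = -1)
Function('L')(F, p) = -4 (Function('L')(F, p) = Add(Mul(4, Pow(-4, -1)), Mul(3, Pow(-1, -1))) = Add(Mul(4, Rational(-1, 4)), Mul(3, -1)) = Add(-1, -3) = -4)
Mul(Mul(-16, Function('L')(Function('t')(4), -5)), -8) = Mul(Mul(-16, -4), -8) = Mul(64, -8) = -512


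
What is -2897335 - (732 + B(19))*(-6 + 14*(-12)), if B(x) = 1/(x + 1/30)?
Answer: -1581645937/571 ≈ -2.7700e+6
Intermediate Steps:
B(x) = 1/(1/30 + x) (B(x) = 1/(x + 1/30) = 1/(1/30 + x))
-2897335 - (732 + B(19))*(-6 + 14*(-12)) = -2897335 - (732 + 30/(1 + 30*19))*(-6 + 14*(-12)) = -2897335 - (732 + 30/(1 + 570))*(-6 - 168) = -2897335 - (732 + 30/571)*(-174) = -2897335 - 418002*(-174)/571 = -2897335 - 1*(-72732348/571) = -2897335 + 72732348/571 = -1581645937/571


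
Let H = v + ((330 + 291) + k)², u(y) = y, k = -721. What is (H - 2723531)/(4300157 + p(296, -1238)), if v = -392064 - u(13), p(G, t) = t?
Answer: -3105608/4298919 ≈ -0.72242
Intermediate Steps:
v = -392077 (v = -392064 - 1*13 = -392064 - 13 = -392077)
H = -382077 (H = -392077 + ((330 + 291) - 721)² = -392077 + (621 - 721)² = -392077 + (-100)² = -392077 + 10000 = -382077)
(H - 2723531)/(4300157 + p(296, -1238)) = (-382077 - 2723531)/(4300157 - 1238) = -3105608/4298919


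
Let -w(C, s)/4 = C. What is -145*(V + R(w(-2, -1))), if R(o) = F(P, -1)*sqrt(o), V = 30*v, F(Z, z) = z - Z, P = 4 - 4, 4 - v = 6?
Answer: 8700 + 290*sqrt(2) ≈ 9110.1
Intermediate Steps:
v = -2 (v = 4 - 1*6 = 4 - 6 = -2)
P = 0
w(C, s) = -4*C
V = -60 (V = 30*(-2) = -60)
R(o) = -sqrt(o) (R(o) = (-1 - 1*0)*sqrt(o) = (-1 + 0)*sqrt(o) = -sqrt(o))
-145*(V + R(w(-2, -1))) = -145*(-60 - sqrt(-4*(-2))) = -145*(-60 - sqrt(8)) = -145*(-60 - 2*sqrt(2)) = 8700 + 290*sqrt(2)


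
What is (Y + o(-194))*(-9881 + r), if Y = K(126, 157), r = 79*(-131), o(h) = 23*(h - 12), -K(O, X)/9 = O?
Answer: 118790560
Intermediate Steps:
K(O, X) = -9*O
o(h) = -276 + 23*h (o(h) = 23*(-12 + h) = -276 + 23*h)
r = -10349
Y = -1134 (Y = -9*126 = -1134)
(Y + o(-194))*(-9881 + r) = (-1134 + (-276 + 23*(-194)))*(-9881 - 10349) = (-1134 + (-276 - 4462))*(-20230) = (-1134 - 4738)*(-20230) = -5872*(-20230) = 118790560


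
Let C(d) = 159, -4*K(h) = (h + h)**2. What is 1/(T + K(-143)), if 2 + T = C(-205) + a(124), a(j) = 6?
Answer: -1/20286 ≈ -4.9295e-5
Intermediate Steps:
K(h) = -h**2 (K(h) = -(h + h)**2/4 = -4*h**2/4 = -h**2)
T = 163 (T = -2 + (159 + 6) = -2 + 165 = 163)
1/(T + K(-143)) = 1/(163 - 1*(-143)**2) = 1/(163 - 1*20449) = 1/(163 - 20449) = 1/(-20286) = -1/20286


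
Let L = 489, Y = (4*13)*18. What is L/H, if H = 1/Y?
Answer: 457704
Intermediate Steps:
Y = 936 (Y = 52*18 = 936)
H = 1/936 ≈ 0.0010684
L/H = 489/(1/936) = 489*936 = 457704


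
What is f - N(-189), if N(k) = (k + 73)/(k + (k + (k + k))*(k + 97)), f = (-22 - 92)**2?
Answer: 675467216/51975 ≈ 12996.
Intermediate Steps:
f = 12996 (f = (-114)**2 = 12996)
N(k) = (73 + k)/(k + 3*k*(97 + k)) (N(k) = (73 + k)/(k + (k + 2*k)*(97 + k)) = (73 + k)/(k + (3*k)*(97 + k)) = (73 + k)/(k + 3*k*(97 + k)))
f - N(-189) = 12996 - (73 - 189)/((-189)*(292 + 3*(-189))) = 12996 - (-1)*(-116)/(189*(292 - 567)) = 12996 - (-1)*(-116)/(189*(-275)) = 12996 - (-1)*(-1)*(-116)/(189*275) = 12996 - 1*(-116/51975) = 12996 + 116/51975 = 675467216/51975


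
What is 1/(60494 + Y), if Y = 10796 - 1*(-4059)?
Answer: 1/75349 ≈ 1.3272e-5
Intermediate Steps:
Y = 14855 (Y = 10796 + 4059 = 14855)
1/(60494 + Y) = 1/(60494 + 14855) = 1/75349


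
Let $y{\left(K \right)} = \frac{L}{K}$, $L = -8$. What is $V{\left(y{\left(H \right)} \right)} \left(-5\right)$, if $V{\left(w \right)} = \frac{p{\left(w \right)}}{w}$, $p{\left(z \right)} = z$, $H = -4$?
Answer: $-5$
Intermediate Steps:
$y{\left(K \right)} = - \frac{8}{K}$
$V{\left(w \right)} = 1$ ($V{\left(w \right)} = \frac{w}{w} = 1$)
$V{\left(y{\left(H \right)} \right)} \left(-5\right) = 1 \left(-5\right) = -5$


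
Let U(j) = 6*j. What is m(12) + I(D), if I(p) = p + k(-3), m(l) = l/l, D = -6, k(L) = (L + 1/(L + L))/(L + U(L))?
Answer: -611/126 ≈ -4.8492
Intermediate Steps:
k(L) = (L + 1/(2*L))/(7*L) (k(L) = (L + 1/(L + L))/(L + 6*L) = (L + 1/(2*L))/((7*L)) = (L + 1/(2*L))*(1/(7*L)) = (L + 1/(2*L))/(7*L))
m(l) = 1
I(p) = 19/126 + p (I(p) = p + (1/7 + (1/14)/(-3)**2) = p + (1/7 + (1/14)*(1/9)) = p + (1/7 + 1/126) = p + 19/126 = 19/126 + p)
m(12) + I(D) = 1 + (19/126 - 6) = 1 - 737/126 = -611/126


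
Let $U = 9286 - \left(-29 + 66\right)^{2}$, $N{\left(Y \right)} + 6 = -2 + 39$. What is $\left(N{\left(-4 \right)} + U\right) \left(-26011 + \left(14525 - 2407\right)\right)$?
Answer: $-110421564$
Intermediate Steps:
$N{\left(Y \right)} = 31$ ($N{\left(Y \right)} = -6 + \left(-2 + 39\right) = -6 + 37 = 31$)
$U = 7917$ ($U = 9286 - 37^{2} = 9286 - 1369 = 7917$)
$\left(N{\left(-4 \right)} + U\right) \left(-26011 + \left(14525 - 2407\right)\right) = \left(31 + 7917\right) \left(-26011 + \left(14525 - 2407\right)\right) = 7948 \left(-26011 + \left(14525 - 2407\right)\right) = 7948 \left(-26011 + 12118\right) = 7948 \left(-13893\right) = -110421564$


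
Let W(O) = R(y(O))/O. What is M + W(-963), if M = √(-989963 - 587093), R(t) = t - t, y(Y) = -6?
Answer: 4*I*√98566 ≈ 1255.8*I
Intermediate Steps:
R(t) = 0
M = 4*I*√98566 (M = √(-1577056) = 4*I*√98566 ≈ 1255.8*I)
W(O) = 0 (W(O) = 0/O = 0)
M + W(-963) = 4*I*√98566 + 0 = 4*I*√98566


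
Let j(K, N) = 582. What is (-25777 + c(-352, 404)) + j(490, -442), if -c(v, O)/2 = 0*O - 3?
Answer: -25189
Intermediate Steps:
c(v, O) = 6 (c(v, O) = -2*(0*O - 3) = -2*(0 - 3) = -2*(-3) = 6)
(-25777 + c(-352, 404)) + j(490, -442) = (-25777 + 6) + 582 = -25771 + 582 = -25189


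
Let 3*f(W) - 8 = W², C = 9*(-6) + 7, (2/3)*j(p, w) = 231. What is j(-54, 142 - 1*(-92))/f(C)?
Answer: 693/1478 ≈ 0.46888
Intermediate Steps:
j(p, w) = 693/2 (j(p, w) = (3/2)*231 = 693/2)
C = -47 (C = -54 + 7 = -47)
f(W) = 8/3 + W²/3
j(-54, 142 - 1*(-92))/f(C) = 693/(2*(8/3 + (⅓)*(-47)²)) = 693/(2*(8/3 + (⅓)*2209)) = 693/(2*(8/3 + 2209/3)) = (693/2)/739 = (693/2)*(1/739) = 693/1478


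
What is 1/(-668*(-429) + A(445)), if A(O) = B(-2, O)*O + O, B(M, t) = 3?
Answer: 1/288352 ≈ 3.4680e-6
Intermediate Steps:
A(O) = 4*O (A(O) = 3*O + O = 4*O)
1/(-668*(-429) + A(445)) = 1/(-668*(-429) + 4*445) = 1/(286572 + 1780) = 1/288352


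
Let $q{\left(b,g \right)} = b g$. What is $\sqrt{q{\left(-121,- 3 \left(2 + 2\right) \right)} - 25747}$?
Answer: $i \sqrt{24295} \approx 155.87 i$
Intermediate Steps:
$\sqrt{q{\left(-121,- 3 \left(2 + 2\right) \right)} - 25747} = \sqrt{- 121 \left(- 3 \left(2 + 2\right)\right) - 25747} = \sqrt{- 121 \left(\left(-3\right) 4\right) - 25747} = \sqrt{\left(-121\right) \left(-12\right) - 25747} = \sqrt{1452 - 25747} = \sqrt{-24295} = i \sqrt{24295}$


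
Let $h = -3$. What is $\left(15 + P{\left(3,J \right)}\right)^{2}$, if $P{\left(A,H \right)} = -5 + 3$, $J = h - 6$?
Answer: $169$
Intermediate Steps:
$J = -9$ ($J = -3 - 6 = -9$)
$P{\left(A,H \right)} = -2$
$\left(15 + P{\left(3,J \right)}\right)^{2} = \left(15 - 2\right)^{2} = 13^{2} = 169$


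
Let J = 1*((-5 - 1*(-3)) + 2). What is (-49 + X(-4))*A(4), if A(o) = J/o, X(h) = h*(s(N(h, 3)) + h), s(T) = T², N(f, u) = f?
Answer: 0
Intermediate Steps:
J = 0 (J = 1*((-5 + 3) + 2) = 1*(-2 + 2) = 1*0 = 0)
X(h) = h*(h + h²) (X(h) = h*(h² + h) = h*(h + h²))
A(o) = 0 (A(o) = 0/o = 0)
(-49 + X(-4))*A(4) = (-49 + (-4)²*(1 - 4))*0 = (-49 + 16*(-3))*0 = (-49 - 48)*0 = -97*0 = 0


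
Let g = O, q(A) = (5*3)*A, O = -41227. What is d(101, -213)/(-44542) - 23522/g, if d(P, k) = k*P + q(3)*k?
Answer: 1164897085/918166517 ≈ 1.2687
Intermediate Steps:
q(A) = 15*A
d(P, k) = 45*k + P*k (d(P, k) = k*P + (15*3)*k = P*k + 45*k = 45*k + P*k)
g = -41227
d(101, -213)/(-44542) - 23522/g = -213*(45 + 101)/(-44542) - 23522/(-41227) = -213*146*(-1/44542) - 23522*(-1/41227) = -31098*(-1/44542) + 23522/41227 = 15549/22271 + 23522/41227 = 1164897085/918166517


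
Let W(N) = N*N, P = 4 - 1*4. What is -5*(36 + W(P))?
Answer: -180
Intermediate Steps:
P = 0 (P = 4 - 4 = 0)
W(N) = N²
-5*(36 + W(P)) = -5*(36 + 0²) = -5*(36 + 0) = -5*36 = -180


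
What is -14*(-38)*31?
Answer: 16492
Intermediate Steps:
-14*(-38)*31 = 532*31 = 16492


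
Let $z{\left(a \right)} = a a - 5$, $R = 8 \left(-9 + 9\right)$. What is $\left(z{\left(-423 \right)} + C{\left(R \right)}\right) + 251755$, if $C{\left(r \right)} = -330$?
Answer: $430349$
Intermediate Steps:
$R = 0$ ($R = 8 \cdot 0 = 0$)
$z{\left(a \right)} = -5 + a^{2}$ ($z{\left(a \right)} = a^{2} - 5 = -5 + a^{2}$)
$\left(z{\left(-423 \right)} + C{\left(R \right)}\right) + 251755 = \left(\left(-5 + \left(-423\right)^{2}\right) - 330\right) + 251755 = \left(\left(-5 + 178929\right) - 330\right) + 251755 = \left(178924 - 330\right) + 251755 = 178594 + 251755 = 430349$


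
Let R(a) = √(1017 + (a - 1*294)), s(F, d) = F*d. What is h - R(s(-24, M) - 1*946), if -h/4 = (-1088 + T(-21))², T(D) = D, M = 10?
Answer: -4919524 - I*√463 ≈ -4.9195e+6 - 21.517*I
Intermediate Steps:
R(a) = √(723 + a) (R(a) = √(1017 + (a - 294)) = √(1017 + (-294 + a)) = √(723 + a))
h = -4919524 (h = -4*(-1088 - 21)² = -4*(-1109)² = -4*1229881 = -4919524)
h - R(s(-24, M) - 1*946) = -4919524 - √(723 + (-24*10 - 1*946)) = -4919524 - √(723 + (-240 - 946)) = -4919524 - √(723 - 1186) = -4919524 - √(-463) = -4919524 - I*√463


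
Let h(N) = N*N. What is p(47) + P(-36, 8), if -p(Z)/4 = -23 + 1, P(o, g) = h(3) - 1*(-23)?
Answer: 120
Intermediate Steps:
h(N) = N**2
P(o, g) = 32 (P(o, g) = 3**2 - 1*(-23) = 9 + 23 = 32)
p(Z) = 88 (p(Z) = -4*(-23 + 1) = -4*(-22) = 88)
p(47) + P(-36, 8) = 88 + 32 = 120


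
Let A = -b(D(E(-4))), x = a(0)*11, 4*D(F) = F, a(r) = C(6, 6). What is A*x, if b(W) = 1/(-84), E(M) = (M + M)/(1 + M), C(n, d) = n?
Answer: 11/14 ≈ 0.78571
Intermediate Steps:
a(r) = 6
E(M) = 2*M/(1 + M) (E(M) = (2*M)/(1 + M) = 2*M/(1 + M))
D(F) = F/4
x = 66 (x = 6*11 = 66)
b(W) = -1/84
A = 1/84 (A = -1*(-1/84) = 1/84 ≈ 0.011905)
A*x = (1/84)*66 = 11/14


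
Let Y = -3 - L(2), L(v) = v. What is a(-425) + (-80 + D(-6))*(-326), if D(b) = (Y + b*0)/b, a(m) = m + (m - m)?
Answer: 76150/3 ≈ 25383.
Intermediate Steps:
Y = -5 (Y = -3 - 1*2 = -3 - 2 = -5)
a(m) = m (a(m) = m + 0 = m)
D(b) = -5/b (D(b) = (-5 + b*0)/b = (-5 + 0)/b = -5/b)
a(-425) + (-80 + D(-6))*(-326) = -425 + (-80 - 5/(-6))*(-326) = -425 + (-80 - 5*(-⅙))*(-326) = -425 + (-80 + ⅚)*(-326) = -425 - 475/6*(-326) = -425 + 77425/3 = 76150/3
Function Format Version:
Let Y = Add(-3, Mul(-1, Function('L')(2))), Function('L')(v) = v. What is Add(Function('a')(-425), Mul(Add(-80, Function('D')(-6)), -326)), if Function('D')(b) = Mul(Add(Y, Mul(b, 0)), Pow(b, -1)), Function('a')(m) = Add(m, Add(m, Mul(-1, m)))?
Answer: Rational(76150, 3) ≈ 25383.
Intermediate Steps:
Y = -5 (Y = Add(-3, Mul(-1, 2)) = Add(-3, -2) = -5)
Function('a')(m) = m (Function('a')(m) = Add(m, 0) = m)
Function('D')(b) = Mul(-5, Pow(b, -1)) (Function('D')(b) = Mul(Add(-5, Mul(b, 0)), Pow(b, -1)) = Mul(Add(-5, 0), Pow(b, -1)) = Mul(-5, Pow(b, -1)))
Add(Function('a')(-425), Mul(Add(-80, Function('D')(-6)), -326)) = Add(-425, Mul(Add(-80, Mul(-5, Pow(-6, -1))), -326)) = Add(-425, Mul(Add(-80, Mul(-5, Rational(-1, 6))), -326)) = Add(-425, Mul(Add(-80, Rational(5, 6)), -326)) = Add(-425, Mul(Rational(-475, 6), -326)) = Add(-425, Rational(77425, 3)) = Rational(76150, 3)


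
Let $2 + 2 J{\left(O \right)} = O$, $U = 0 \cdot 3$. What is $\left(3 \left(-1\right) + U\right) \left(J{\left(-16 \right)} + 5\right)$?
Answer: $12$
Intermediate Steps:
$U = 0$
$J{\left(O \right)} = -1 + \frac{O}{2}$
$\left(3 \left(-1\right) + U\right) \left(J{\left(-16 \right)} + 5\right) = \left(3 \left(-1\right) + 0\right) \left(\left(-1 + \frac{1}{2} \left(-16\right)\right) + 5\right) = \left(-3 + 0\right) \left(\left(-1 - 8\right) + 5\right) = - 3 \left(-9 + 5\right) = \left(-3\right) \left(-4\right) = 12$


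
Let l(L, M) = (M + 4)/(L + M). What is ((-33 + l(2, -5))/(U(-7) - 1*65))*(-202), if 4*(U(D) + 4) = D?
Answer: -79184/849 ≈ -93.267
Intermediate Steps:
l(L, M) = (4 + M)/(L + M)
U(D) = -4 + D/4
((-33 + l(2, -5))/(U(-7) - 1*65))*(-202) = ((-33 + (4 - 5)/(2 - 5))/((-4 + (¼)*(-7)) - 1*65))*(-202) = ((-33 - 1/(-3))/((-4 - 7/4) - 65))*(-202) = ((-33 - ⅓*(-1))/(-23/4 - 65))*(-202) = ((-33 + ⅓)/(-283/4))*(-202) = -98/3*(-4/283)*(-202) = (392/849)*(-202) = -79184/849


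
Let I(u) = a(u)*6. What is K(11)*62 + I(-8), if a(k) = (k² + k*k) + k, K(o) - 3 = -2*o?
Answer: -458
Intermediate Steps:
K(o) = 3 - 2*o
a(k) = k + 2*k² (a(k) = (k² + k²) + k = 2*k² + k = k + 2*k²)
I(u) = 6*u*(1 + 2*u) (I(u) = (u*(1 + 2*u))*6 = 6*u*(1 + 2*u))
K(11)*62 + I(-8) = (3 - 2*11)*62 + 6*(-8)*(1 + 2*(-8)) = (3 - 22)*62 + 6*(-8)*(1 - 16) = -19*62 + 6*(-8)*(-15) = -1178 + 720 = -458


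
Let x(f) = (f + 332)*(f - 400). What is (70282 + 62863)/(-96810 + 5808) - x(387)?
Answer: 850462549/91002 ≈ 9345.5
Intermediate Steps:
x(f) = (-400 + f)*(332 + f) (x(f) = (332 + f)*(-400 + f) = (-400 + f)*(332 + f))
(70282 + 62863)/(-96810 + 5808) - x(387) = (70282 + 62863)/(-96810 + 5808) - (-132800 + 387² - 68*387) = 133145/(-91002) - (-132800 + 149769 - 26316) = 133145*(-1/91002) - 1*(-9347) = -133145/91002 + 9347 = 850462549/91002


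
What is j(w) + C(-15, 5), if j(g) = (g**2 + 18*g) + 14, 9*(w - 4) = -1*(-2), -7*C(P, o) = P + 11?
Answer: 61462/567 ≈ 108.40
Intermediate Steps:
C(P, o) = -11/7 - P/7 (C(P, o) = -(P + 11)/7 = -(11 + P)/7 = -11/7 - P/7)
w = 38/9 (w = 4 + (-1*(-2))/9 = 4 + (1/9)*2 = 4 + 2/9 = 38/9 ≈ 4.2222)
j(g) = 14 + g**2 + 18*g
j(w) + C(-15, 5) = (14 + (38/9)**2 + 18*(38/9)) + (-11/7 - 1/7*(-15)) = (14 + 1444/81 + 76) + (-11/7 + 15/7) = 8734/81 + 4/7 = 61462/567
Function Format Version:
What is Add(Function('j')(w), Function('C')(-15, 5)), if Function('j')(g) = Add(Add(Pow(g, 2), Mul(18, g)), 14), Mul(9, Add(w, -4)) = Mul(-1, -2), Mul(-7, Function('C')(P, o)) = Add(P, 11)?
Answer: Rational(61462, 567) ≈ 108.40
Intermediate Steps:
Function('C')(P, o) = Add(Rational(-11, 7), Mul(Rational(-1, 7), P)) (Function('C')(P, o) = Mul(Rational(-1, 7), Add(P, 11)) = Mul(Rational(-1, 7), Add(11, P)) = Add(Rational(-11, 7), Mul(Rational(-1, 7), P)))
w = Rational(38, 9) (w = Add(4, Mul(Rational(1, 9), Mul(-1, -2))) = Add(4, Mul(Rational(1, 9), 2)) = Add(4, Rational(2, 9)) = Rational(38, 9) ≈ 4.2222)
Function('j')(g) = Add(14, Pow(g, 2), Mul(18, g))
Add(Function('j')(w), Function('C')(-15, 5)) = Add(Add(14, Pow(Rational(38, 9), 2), Mul(18, Rational(38, 9))), Add(Rational(-11, 7), Mul(Rational(-1, 7), -15))) = Add(Add(14, Rational(1444, 81), 76), Add(Rational(-11, 7), Rational(15, 7))) = Add(Rational(8734, 81), Rational(4, 7)) = Rational(61462, 567)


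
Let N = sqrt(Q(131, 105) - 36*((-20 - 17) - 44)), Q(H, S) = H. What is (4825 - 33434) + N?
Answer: -28609 + sqrt(3047) ≈ -28554.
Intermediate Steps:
N = sqrt(3047) (N = sqrt(131 - 36*((-20 - 17) - 44)) = sqrt(131 - 36*(-37 - 44)) = sqrt(131 - 36*(-81)) = sqrt(131 + 2916) = sqrt(3047) ≈ 55.200)
(4825 - 33434) + N = (4825 - 33434) + sqrt(3047) = -28609 + sqrt(3047)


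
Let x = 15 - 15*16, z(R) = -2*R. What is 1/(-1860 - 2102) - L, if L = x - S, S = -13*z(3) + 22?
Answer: 1287649/3962 ≈ 325.00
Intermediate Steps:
x = -225 (x = 15 - 240 = -225)
S = 100 (S = -(-26)*3 + 22 = -13*(-6) + 22 = 78 + 22 = 100)
L = -325 (L = -225 - 1*100 = -225 - 100 = -325)
1/(-1860 - 2102) - L = 1/(-1860 - 2102) - 1*(-325) = 1/(-3962) + 325 = -1/3962 + 325 = 1287649/3962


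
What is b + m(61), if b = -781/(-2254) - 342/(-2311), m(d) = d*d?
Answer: 19385242433/5208994 ≈ 3721.5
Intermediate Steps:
m(d) = d**2
b = 2575759/5208994 (b = -781*(-1/2254) - 342*(-1/2311) = 781/2254 + 342/2311 = 2575759/5208994 ≈ 0.49448)
b + m(61) = 2575759/5208994 + 61**2 = 2575759/5208994 + 3721 = 19385242433/5208994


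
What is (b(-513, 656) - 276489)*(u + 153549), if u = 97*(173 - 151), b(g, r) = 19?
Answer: -43041679010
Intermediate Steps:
u = 2134 (u = 97*22 = 2134)
(b(-513, 656) - 276489)*(u + 153549) = (19 - 276489)*(2134 + 153549) = -276470*155683 = -43041679010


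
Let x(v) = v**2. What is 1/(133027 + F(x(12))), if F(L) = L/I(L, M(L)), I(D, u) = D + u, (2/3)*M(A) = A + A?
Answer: 4/532109 ≈ 7.5173e-6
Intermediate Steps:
M(A) = 3*A (M(A) = 3*(A + A)/2 = 3*(2*A)/2 = 3*A)
F(L) = 1/4 (F(L) = L/(L + 3*L) = L/((4*L)) = L*(1/(4*L)) = 1/4)
1/(133027 + F(x(12))) = 1/(133027 + 1/4) = 1/(532109/4) = 4/532109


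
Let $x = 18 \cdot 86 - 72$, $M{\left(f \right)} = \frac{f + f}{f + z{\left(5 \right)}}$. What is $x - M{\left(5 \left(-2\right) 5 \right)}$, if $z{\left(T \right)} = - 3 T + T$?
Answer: $\frac{4423}{3} \approx 1474.3$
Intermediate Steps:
$z{\left(T \right)} = - 2 T$
$M{\left(f \right)} = \frac{2 f}{-10 + f}$ ($M{\left(f \right)} = \frac{f + f}{f - 10} = \frac{2 f}{f - 10} = \frac{2 f}{-10 + f}$)
$x = 1476$ ($x = 1548 - 72 = 1476$)
$x - M{\left(5 \left(-2\right) 5 \right)} = 1476 - \frac{2 \cdot 5 \left(-2\right) 5}{-10 + 5 \left(-2\right) 5} = 1476 - \frac{2 \left(\left(-10\right) 5\right)}{-10 - 50} = 1476 - 2 \left(-50\right) \frac{1}{-10 - 50} = 1476 - 2 \left(-50\right) \frac{1}{-60} = 1476 - 2 \left(-50\right) \left(- \frac{1}{60}\right) = 1476 - \frac{5}{3} = \frac{4423}{3}$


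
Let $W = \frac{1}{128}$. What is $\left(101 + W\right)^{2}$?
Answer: $\frac{167159041}{16384} \approx 10203.0$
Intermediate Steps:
$W = \frac{1}{128} \approx 0.0078125$
$\left(101 + W\right)^{2} = \left(101 + \frac{1}{128}\right)^{2} = \left(\frac{12929}{128}\right)^{2} = \frac{167159041}{16384}$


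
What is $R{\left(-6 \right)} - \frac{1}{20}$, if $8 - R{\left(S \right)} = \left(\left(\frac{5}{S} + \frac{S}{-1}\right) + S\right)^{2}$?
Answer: $\frac{653}{90} \approx 7.2556$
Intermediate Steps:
$R{\left(S \right)} = 8 - \frac{25}{S^{2}}$ ($R{\left(S \right)} = 8 - \left(\left(\frac{5}{S} + \frac{S}{-1}\right) + S\right)^{2} = 8 - \left(\left(\frac{5}{S} + S \left(-1\right)\right) + S\right)^{2} = 8 - \left(\left(\frac{5}{S} - S\right) + S\right)^{2} = 8 - \left(\left(- S + \frac{5}{S}\right) + S\right)^{2} = 8 - \left(\frac{5}{S}\right)^{2} = 8 - \frac{25}{S^{2}}$)
$R{\left(-6 \right)} - \frac{1}{20} = \left(8 - \frac{25}{36}\right) - \frac{1}{20} = \frac{263}{36} - \frac{1}{20} = \frac{653}{90}$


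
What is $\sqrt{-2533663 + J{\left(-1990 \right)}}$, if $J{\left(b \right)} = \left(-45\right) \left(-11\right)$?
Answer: $4 i \sqrt{158323} \approx 1591.6 i$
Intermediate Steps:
$J{\left(b \right)} = 495$
$\sqrt{-2533663 + J{\left(-1990 \right)}} = \sqrt{-2533663 + 495} = \sqrt{-2533168} = 4 i \sqrt{158323}$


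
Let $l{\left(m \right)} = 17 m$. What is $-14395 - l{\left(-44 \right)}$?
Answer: $-13647$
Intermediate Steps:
$-14395 - l{\left(-44 \right)} = -14395 - 17 \left(-44\right) = -14395 - -748 = -14395 + 748 = -13647$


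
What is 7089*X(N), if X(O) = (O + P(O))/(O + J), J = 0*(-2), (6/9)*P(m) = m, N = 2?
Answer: 35445/2 ≈ 17723.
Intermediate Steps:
P(m) = 3*m/2
J = 0
X(O) = 5/2 (X(O) = (O + 3*O/2)/(O + 0) = (5*O/2)/O = 5/2)
7089*X(N) = 7089*(5/2) = 35445/2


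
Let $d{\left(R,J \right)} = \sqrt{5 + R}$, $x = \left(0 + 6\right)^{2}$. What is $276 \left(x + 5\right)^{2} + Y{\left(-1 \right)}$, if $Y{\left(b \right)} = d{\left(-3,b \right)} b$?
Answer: $463956 - \sqrt{2} \approx 4.6395 \cdot 10^{5}$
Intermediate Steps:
$x = 36$ ($x = 6^{2} = 36$)
$Y{\left(b \right)} = b \sqrt{2}$ ($Y{\left(b \right)} = \sqrt{5 - 3} b = \sqrt{2} b = b \sqrt{2}$)
$276 \left(x + 5\right)^{2} + Y{\left(-1 \right)} = 276 \left(36 + 5\right)^{2} - \sqrt{2} = 276 \cdot 41^{2} - \sqrt{2} = 276 \cdot 1681 - \sqrt{2} = 463956 - \sqrt{2}$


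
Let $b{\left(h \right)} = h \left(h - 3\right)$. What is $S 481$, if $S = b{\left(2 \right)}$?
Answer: $-962$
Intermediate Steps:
$b{\left(h \right)} = h \left(-3 + h\right)$
$S = -2$ ($S = 2 \left(-3 + 2\right) = 2 \left(-1\right) = -2$)
$S 481 = \left(-2\right) 481 = -962$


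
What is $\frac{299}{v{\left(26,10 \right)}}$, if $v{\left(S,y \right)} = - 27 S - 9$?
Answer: $- \frac{299}{711} \approx -0.42053$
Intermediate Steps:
$v{\left(S,y \right)} = -9 - 27 S$
$\frac{299}{v{\left(26,10 \right)}} = \frac{299}{-9 - 702} = \frac{299}{-711} = 299 \left(- \frac{1}{711}\right) = - \frac{299}{711}$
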